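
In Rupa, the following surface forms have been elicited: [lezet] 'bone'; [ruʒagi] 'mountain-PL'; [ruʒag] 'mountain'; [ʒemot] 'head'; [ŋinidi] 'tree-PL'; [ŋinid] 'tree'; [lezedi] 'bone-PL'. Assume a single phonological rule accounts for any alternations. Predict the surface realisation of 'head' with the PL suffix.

[ʒemodi]

'bone' shows [t] ~ [d] at the end of the stem ([lezet] vs [lezedi]).
Compare 'tree', with invariant [d] in [ŋinid] and [ŋinidi]: an analysis with underlying /d/ and a rule producing [t] in isolation would wrongly predict alternation here too.
Therefore /t/ is basic and [d] is derived by intervocalic voicing (voiceless stops become voiced between vowels).
The one attested form of 'head', [ʒemot], shows underlying /ʒemot/. Applying the same rule between vowels gives [ʒemodi].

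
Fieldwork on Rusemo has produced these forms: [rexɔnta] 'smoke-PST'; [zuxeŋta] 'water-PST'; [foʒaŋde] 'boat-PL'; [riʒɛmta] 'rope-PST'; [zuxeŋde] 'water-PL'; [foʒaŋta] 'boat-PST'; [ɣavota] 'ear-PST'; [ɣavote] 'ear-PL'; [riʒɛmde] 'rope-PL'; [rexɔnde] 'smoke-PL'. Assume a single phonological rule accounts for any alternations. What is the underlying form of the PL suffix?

The PL morpheme has two allomorphs, [-de] and [-te].
The PST suffix, which begins with [t], is invariant after every stem; so [t] is not altered by any rule here.
So the underlying form is /-de/, and voiced stops become voiceless after a vowel.

/-de/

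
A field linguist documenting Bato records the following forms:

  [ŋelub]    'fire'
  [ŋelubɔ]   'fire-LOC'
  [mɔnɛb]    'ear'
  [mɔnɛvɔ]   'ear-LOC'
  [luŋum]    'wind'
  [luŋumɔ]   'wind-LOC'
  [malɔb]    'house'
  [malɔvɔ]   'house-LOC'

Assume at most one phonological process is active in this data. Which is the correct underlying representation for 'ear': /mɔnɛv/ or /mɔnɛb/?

In [mɔnɛb] and [mɔnɛvɔ] the final segment of 'ear' alternates: [b] ~ [v].
If /b/ were underlying and a rule turned it into [v] before the LOC suffix, 'fire' would also alternate; but it has [b] in both [ŋelub] and [ŋelubɔ].
The underlying segment must be /v/; voiced fricatives become stops word-finally, yielding [b] there.

/mɔnɛv/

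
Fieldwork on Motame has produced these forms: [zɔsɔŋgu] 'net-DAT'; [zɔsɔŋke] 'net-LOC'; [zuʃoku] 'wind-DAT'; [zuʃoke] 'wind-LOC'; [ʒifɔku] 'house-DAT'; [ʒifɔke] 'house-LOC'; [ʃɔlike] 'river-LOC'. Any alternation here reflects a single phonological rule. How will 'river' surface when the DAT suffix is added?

[ʃɔliku]

The DAT morpheme has two allomorphs, [-gu] and [-ku].
The LOC suffix, which begins with [k], is invariant after every stem; so [k] is not altered by any rule here.
The DAT suffix is therefore /-gu/ underlyingly, with post-vocalic devoicing: voiced stops become voiceless after a vowel.
After 'river', which ends in a vowel, the suffix surfaces as [-ku], giving [ʃɔliku].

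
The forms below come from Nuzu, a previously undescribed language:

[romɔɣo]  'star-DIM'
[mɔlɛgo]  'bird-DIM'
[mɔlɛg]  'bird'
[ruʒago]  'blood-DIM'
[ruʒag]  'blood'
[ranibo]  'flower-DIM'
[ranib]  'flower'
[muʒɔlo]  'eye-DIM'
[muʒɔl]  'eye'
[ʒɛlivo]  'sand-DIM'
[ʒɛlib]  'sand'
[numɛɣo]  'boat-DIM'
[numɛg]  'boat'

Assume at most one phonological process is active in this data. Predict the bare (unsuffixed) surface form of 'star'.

In [numɛɣo] and [numɛg] the final segment of 'boat' alternates: [ɣ] ~ [g].
The stem 'blood' ([ruʒago], [ruʒag]) shows [g] unchanged in both environments, so [g] cannot be basic with [ɣ] derived before the DIM suffix.
So /ɣ/ is underlying, and a rule of word-final hardening — voiced fricatives become stops word-finally — gives [g].
The one attested form of 'star', [romɔɣo], shows underlying /romɔɣ/. Applying the same rule word-finally gives [romɔg].

[romɔg]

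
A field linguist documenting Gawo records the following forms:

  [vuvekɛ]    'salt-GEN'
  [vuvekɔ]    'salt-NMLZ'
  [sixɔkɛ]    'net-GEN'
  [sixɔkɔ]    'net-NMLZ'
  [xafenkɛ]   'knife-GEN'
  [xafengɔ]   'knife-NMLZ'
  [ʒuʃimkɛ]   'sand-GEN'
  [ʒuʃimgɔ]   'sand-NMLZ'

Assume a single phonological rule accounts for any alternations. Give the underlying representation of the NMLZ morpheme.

/-gɔ/

The NMLZ suffix surfaces as [-gɔ] and [-kɔ], depending on the final segment of the stem.
By contrast the GEN suffix keeps its initial [k] throughout — that segment must be underlying.
The NMLZ suffix is therefore /-gɔ/ underlyingly, with post-vocalic devoicing: voiced stops become voiceless after a vowel.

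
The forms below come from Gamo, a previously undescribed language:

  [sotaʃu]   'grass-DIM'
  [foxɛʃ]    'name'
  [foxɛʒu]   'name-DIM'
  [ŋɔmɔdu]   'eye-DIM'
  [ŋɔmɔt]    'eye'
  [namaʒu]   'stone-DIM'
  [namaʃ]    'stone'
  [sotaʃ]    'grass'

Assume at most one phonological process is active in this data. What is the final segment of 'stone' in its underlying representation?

/ʒ/

'stone' shows [ʒ] ~ [ʃ] at the end of the stem ([namaʒu] vs [namaʃ]).
But 'grass' keeps [ʃ] in both environments ([sotaʃu], [sotaʃ]), so there is no rule changing /ʃ/ to [ʒ] before the DIM suffix.
So /ʒ/ is underlying, and a rule of word-final obstruent devoicing — voiced obstruents become voiceless word-finally — gives [ʃ].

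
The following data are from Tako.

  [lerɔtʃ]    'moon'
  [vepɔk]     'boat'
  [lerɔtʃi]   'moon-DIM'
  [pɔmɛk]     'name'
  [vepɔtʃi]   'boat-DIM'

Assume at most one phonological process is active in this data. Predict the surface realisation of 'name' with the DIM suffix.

[pɔmɛtʃi]

The root 'boat' surfaces as [vepɔtʃi] and [vepɔk], with a stem-final [tʃ] ~ [k] alternation.
But 'moon' keeps [tʃ] in both environments ([lerɔtʃi], [lerɔtʃ]), so there is no rule changing /tʃ/ to [k] in isolation.
The alternation reflects palatalization before a front vowel: /k/ becomes palato-alveolar [tʃ] before a front vowel. /k/ is underlying.
The one attested form of 'name', [pɔmɛk], shows underlying /pɔmɛk/. Applying the same rule before a front vowel gives [pɔmɛtʃi].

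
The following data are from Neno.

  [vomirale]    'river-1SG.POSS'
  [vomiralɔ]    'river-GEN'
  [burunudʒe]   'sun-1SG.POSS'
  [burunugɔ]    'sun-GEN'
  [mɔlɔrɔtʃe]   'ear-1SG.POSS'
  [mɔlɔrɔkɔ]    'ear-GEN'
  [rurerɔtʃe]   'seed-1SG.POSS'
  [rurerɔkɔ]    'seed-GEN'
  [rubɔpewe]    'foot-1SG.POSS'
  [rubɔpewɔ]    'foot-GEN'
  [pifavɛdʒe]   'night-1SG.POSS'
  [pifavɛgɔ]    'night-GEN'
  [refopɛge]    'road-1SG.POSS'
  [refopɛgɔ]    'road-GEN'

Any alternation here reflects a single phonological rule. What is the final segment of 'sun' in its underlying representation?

/dʒ/

In [burunudʒe] and [burunugɔ] the final segment of 'sun' alternates: [dʒ] ~ [g].
The stem 'road' ([refopɛge], [refopɛgɔ]) shows [g] unchanged in both environments, so [g] cannot be basic with [dʒ] derived before the 1SG.POSS suffix.
So /dʒ/ is underlying, and a rule of depalatalization — palato-alveolar /tʃ/ and /dʒ/ become [k] and [g] when no front vowel follows — gives [g].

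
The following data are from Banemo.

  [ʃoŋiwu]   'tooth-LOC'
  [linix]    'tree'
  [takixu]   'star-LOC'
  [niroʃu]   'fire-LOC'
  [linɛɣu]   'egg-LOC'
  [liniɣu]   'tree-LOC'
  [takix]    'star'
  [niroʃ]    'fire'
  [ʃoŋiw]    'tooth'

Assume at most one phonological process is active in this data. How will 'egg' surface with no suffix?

[linɛx]

In [liniɣu] and [linix] the final segment of 'tree' alternates: [ɣ] ~ [x].
If /x/ were underlying and a rule turned it into [ɣ] before the LOC suffix, 'star' would also alternate; but it has [x] in both [takixu] and [takix].
The alternation reflects word-final obstruent devoicing: voiced obstruents become voiceless word-finally. /ɣ/ is underlying.
The one attested form of 'egg', [linɛɣu], shows underlying /linɛɣ/. Applying the same rule word-finally gives [linɛx].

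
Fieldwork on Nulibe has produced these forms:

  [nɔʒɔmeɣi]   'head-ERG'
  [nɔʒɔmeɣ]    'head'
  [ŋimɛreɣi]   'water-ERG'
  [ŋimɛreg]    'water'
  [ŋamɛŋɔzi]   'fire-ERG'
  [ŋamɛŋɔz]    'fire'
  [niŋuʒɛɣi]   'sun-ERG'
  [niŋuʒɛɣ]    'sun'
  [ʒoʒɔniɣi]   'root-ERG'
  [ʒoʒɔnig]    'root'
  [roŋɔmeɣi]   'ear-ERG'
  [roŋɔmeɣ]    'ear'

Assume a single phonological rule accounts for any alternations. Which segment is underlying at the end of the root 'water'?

'water' shows [ɣ] ~ [g] at the end of the stem ([ŋimɛreɣi] vs [ŋimɛreg]).
Compare 'sun', with invariant [ɣ] in [niŋuʒɛɣi] and [niŋuʒɛɣ]: an analysis with underlying /ɣ/ and a rule producing [g] in isolation would wrongly predict alternation here too.
Therefore /g/ is basic and [ɣ] is derived by intervocalic spirantization (voiced stops become fricatives between vowels).

/g/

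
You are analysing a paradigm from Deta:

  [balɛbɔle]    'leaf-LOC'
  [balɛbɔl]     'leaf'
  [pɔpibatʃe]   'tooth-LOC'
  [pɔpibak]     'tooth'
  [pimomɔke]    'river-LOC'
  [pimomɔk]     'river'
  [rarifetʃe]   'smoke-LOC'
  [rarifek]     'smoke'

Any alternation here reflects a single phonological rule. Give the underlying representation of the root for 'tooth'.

/pɔpibatʃ/

In [pɔpibatʃe] and [pɔpibak] the final segment of 'tooth' alternates: [tʃ] ~ [k].
The stem 'river' ([pimomɔke], [pimomɔk]) shows [k] unchanged in both environments, so [k] cannot be basic with [tʃ] derived before the LOC suffix.
Therefore /tʃ/ is basic and [k] is derived by depalatalization (palato-alveolar /tʃ/ becomes [k] when no front vowel follows).
So 'tooth' = /pɔpibatʃ/.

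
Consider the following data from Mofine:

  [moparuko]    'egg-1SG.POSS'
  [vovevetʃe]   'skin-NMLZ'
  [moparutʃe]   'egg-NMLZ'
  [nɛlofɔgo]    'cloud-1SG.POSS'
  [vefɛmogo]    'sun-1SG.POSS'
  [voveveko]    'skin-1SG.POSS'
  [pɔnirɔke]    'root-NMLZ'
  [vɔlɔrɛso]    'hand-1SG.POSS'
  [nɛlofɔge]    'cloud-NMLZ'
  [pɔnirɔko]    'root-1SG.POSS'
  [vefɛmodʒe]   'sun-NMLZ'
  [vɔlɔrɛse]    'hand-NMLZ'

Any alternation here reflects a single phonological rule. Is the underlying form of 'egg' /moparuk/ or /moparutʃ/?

/moparutʃ/

The root 'egg' surfaces as [moparuko] and [moparutʃe], with a stem-final [k] ~ [tʃ] alternation.
But 'root' keeps [k] in both environments ([pɔnirɔko], [pɔnirɔke]), so there is no rule changing /k/ to [tʃ] before the NMLZ suffix.
The alternation reflects depalatalization: palato-alveolar /tʃ/ and /dʒ/ become [k] and [g] when no front vowel follows. /tʃ/ is underlying.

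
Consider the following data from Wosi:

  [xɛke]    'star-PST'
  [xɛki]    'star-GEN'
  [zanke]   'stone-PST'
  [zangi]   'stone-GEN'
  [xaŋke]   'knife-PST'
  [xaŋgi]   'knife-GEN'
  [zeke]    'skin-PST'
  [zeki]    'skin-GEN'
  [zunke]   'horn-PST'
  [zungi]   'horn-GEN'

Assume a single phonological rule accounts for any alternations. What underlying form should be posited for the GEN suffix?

The GEN suffix surfaces as [-gi] and [-ki], depending on the final segment of the stem.
The PST suffix, which begins with [k], is invariant after every stem; so [k] is not altered by any rule here.
So the underlying form is /-gi/, and voiced stops become voiceless after a vowel.

/-gi/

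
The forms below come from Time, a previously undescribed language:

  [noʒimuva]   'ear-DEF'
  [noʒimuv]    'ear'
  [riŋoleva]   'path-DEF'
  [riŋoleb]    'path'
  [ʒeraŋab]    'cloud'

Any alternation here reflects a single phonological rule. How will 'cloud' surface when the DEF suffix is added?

[ʒeraŋava]

'path' shows [v] ~ [b] at the end of the stem ([riŋoleva] vs [riŋoleb]).
But 'ear' keeps [v] in both environments ([noʒimuva], [noʒimuv]), so there is no rule changing /v/ to [b] in isolation.
The alternation reflects intervocalic spirantization: voiced stops become fricatives between vowels. /b/ is underlying.
The one attested form of 'cloud', [ʒeraŋab], shows underlying /ʒeraŋab/. Applying the same rule between vowels gives [ʒeraŋava].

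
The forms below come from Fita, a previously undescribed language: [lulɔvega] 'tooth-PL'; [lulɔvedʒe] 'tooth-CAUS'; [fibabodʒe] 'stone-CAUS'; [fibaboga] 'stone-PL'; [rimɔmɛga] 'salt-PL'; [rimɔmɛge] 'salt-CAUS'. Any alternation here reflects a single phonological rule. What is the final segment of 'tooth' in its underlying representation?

'tooth' shows [g] ~ [dʒ] at the end of the stem ([lulɔvega] vs [lulɔvedʒe]).
Compare 'salt', with invariant [g] in [rimɔmɛga] and [rimɔmɛge]: an analysis with underlying /g/ and a rule producing [dʒ] before the CAUS suffix would wrongly predict alternation here too.
The alternation reflects depalatalization: palato-alveolar /dʒ/ becomes [g] when no front vowel follows. /dʒ/ is underlying.

/dʒ/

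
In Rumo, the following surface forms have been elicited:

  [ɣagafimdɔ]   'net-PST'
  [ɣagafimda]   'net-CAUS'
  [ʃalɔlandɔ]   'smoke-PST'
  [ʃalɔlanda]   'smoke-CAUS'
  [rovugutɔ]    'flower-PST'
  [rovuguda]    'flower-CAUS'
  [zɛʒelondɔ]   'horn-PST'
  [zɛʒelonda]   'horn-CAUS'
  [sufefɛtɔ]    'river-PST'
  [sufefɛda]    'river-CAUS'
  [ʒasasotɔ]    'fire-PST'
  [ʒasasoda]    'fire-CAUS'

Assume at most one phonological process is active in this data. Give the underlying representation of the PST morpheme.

The PST suffix surfaces as [-dɔ] and [-tɔ], depending on the final segment of the stem.
By contrast the CAUS suffix keeps its initial [d] throughout — that segment must be underlying.
The PST suffix is therefore /-tɔ/ underlyingly, with post-nasal voicing: voiceless stops become voiced after a nasal.

/-tɔ/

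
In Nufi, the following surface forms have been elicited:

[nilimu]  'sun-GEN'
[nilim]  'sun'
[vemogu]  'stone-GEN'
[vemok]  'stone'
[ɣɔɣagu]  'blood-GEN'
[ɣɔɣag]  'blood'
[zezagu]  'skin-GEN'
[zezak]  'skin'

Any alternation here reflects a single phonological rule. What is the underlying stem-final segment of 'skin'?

/k/

'skin' shows [g] ~ [k] at the end of the stem ([zezagu] vs [zezak]).
The stem 'blood' ([ɣɔɣagu], [ɣɔɣag]) shows [g] unchanged in both environments, so [g] cannot be basic with [k] derived in isolation.
The alternation reflects intervocalic voicing: voiceless stops become voiced between vowels. /k/ is underlying.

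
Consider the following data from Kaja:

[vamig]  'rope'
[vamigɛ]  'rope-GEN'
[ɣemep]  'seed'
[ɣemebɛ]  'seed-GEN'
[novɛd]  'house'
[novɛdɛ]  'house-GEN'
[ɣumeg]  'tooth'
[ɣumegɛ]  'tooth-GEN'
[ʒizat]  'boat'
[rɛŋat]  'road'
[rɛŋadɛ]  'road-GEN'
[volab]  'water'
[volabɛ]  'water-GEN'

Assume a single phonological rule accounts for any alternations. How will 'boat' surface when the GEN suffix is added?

[ʒizadɛ]

In [rɛŋat] and [rɛŋadɛ] the final segment of 'road' alternates: [t] ~ [d].
But 'house' keeps [d] in both environments ([novɛd], [novɛdɛ]), so there is no rule changing /d/ to [t] in isolation.
So /t/ is underlying, and a rule of intervocalic voicing — voiceless stops become voiced between vowels — gives [d].
From [ʒizat] the stem 'boat' is /ʒizat/; between vowels this yields [ʒizadɛ].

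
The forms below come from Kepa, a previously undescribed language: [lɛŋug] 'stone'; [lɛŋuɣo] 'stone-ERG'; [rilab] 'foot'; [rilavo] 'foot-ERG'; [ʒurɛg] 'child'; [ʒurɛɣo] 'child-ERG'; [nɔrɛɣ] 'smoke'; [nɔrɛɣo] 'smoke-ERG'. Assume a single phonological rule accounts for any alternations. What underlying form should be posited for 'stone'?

'stone' shows [g] ~ [ɣ] at the end of the stem ([lɛŋug] vs [lɛŋuɣo]).
But 'smoke' keeps [ɣ] in both environments ([nɔrɛɣ], [nɔrɛɣo]), so there is no rule changing /ɣ/ to [g] in isolation.
The underlying segment must be /g/; voiced stops become fricatives between vowels, yielding [ɣ] there.

/lɛŋug/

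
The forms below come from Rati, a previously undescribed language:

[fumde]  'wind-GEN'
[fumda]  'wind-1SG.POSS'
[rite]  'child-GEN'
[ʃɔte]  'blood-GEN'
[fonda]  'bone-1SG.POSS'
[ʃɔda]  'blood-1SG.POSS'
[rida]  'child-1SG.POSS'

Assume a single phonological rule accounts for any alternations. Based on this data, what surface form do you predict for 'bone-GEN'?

The GEN morpheme has two allomorphs, [-de] and [-te].
By contrast the 1SG.POSS suffix keeps its initial [d] throughout — that segment must be underlying.
So the underlying form is /-te/, and voiceless stops become voiced after a nasal.
After 'bone', which ends in a nasal, the suffix surfaces as [-de], giving [fonde].

[fonde]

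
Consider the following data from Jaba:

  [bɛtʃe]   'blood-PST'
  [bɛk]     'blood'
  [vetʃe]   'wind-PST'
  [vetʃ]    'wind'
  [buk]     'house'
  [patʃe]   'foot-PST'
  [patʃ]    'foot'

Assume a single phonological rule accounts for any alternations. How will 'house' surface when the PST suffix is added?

'blood' shows [tʃ] ~ [k] at the end of the stem ([bɛtʃe] vs [bɛk]).
If /tʃ/ were underlying and a rule turned it into [k] in isolation, 'foot' would also alternate; but it has [tʃ] in both [patʃe] and [patʃ].
The underlying segment must be /k/; /k/ becomes palato-alveolar [tʃ] before a front vowel, yielding [tʃ] there.
The one attested form of 'house', [buk], shows underlying /buk/. Applying the same rule before a front vowel gives [butʃe].

[butʃe]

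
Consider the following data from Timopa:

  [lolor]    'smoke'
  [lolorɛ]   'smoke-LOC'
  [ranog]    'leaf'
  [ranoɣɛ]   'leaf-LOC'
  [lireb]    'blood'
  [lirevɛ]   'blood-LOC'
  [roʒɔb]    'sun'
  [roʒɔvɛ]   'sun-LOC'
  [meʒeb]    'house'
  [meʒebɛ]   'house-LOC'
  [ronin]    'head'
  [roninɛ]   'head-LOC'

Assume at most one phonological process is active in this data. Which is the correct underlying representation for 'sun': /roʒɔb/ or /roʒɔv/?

/roʒɔv/

The root 'sun' surfaces as [roʒɔb] and [roʒɔvɛ], with a stem-final [b] ~ [v] alternation.
Compare 'house', with invariant [b] in [meʒeb] and [meʒebɛ]: an analysis with underlying /b/ and a rule producing [v] before the LOC suffix would wrongly predict alternation here too.
The underlying segment must be /v/; voiced fricatives become stops word-finally, yielding [b] there.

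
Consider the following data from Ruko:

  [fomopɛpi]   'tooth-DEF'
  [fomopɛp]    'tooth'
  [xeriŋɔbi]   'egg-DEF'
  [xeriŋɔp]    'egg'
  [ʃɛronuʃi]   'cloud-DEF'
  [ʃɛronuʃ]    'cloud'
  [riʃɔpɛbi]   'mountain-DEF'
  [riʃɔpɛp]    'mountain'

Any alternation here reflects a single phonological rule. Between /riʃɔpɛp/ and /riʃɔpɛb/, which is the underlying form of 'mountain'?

The root 'mountain' surfaces as [riʃɔpɛbi] and [riʃɔpɛp], with a stem-final [b] ~ [p] alternation.
Compare 'tooth', with invariant [p] in [fomopɛpi] and [fomopɛp]: an analysis with underlying /p/ and a rule producing [b] before the DEF suffix would wrongly predict alternation here too.
The underlying segment must be /b/; voiced obstruents become voiceless word-finally, yielding [p] there.

/riʃɔpɛb/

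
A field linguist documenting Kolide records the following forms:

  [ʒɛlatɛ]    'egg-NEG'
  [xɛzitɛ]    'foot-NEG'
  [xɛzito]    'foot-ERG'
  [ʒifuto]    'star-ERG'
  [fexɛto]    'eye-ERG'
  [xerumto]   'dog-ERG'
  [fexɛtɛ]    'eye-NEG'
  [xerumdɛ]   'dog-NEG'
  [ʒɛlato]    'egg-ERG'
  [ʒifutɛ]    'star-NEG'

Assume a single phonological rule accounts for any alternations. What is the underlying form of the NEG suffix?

/-dɛ/

The NEG suffix surfaces as [-dɛ] and [-tɛ], depending on the final segment of the stem.
The ERG suffix, which begins with [t], is invariant after every stem; so [t] is not altered by any rule here.
So the underlying form is /-dɛ/, and voiced stops become voiceless after a vowel.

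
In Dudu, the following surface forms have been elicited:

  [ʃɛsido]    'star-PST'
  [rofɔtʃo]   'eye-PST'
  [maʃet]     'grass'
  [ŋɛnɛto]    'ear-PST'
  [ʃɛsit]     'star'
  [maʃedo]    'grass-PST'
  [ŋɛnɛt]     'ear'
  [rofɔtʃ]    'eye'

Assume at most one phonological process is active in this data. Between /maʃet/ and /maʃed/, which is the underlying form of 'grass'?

In [maʃet] and [maʃedo] the final segment of 'grass' alternates: [t] ~ [d].
But 'ear' keeps [t] in both environments ([ŋɛnɛt], [ŋɛnɛto]), so there is no rule changing /t/ to [d] before the PST suffix.
The alternation reflects word-final obstruent devoicing: voiced obstruents become voiceless word-finally. /d/ is underlying.

/maʃed/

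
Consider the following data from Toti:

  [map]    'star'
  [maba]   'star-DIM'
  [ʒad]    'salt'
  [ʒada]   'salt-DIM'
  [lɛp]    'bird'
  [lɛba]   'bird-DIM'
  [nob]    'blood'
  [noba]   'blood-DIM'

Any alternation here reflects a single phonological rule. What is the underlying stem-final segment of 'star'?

/p/

The root 'star' surfaces as [map] and [maba], with a stem-final [p] ~ [b] alternation.
Compare 'blood', with invariant [b] in [nob] and [noba]: an analysis with underlying /b/ and a rule producing [p] in isolation would wrongly predict alternation here too.
The underlying segment must be /p/; voiceless stops become voiced between vowels, yielding [b] there.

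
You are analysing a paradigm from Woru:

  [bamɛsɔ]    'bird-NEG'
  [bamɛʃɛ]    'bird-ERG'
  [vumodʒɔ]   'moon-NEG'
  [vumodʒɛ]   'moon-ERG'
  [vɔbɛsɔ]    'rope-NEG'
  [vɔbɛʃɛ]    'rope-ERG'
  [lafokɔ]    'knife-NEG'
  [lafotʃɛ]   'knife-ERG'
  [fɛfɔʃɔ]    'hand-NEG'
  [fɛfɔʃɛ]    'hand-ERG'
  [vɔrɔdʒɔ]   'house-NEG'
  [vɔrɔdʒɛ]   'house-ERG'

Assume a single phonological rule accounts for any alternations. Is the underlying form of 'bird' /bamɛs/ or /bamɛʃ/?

The stem for 'bird' ends in [s] in [bamɛsɔ] but [ʃ] in [bamɛʃɛ].
If /ʃ/ were underlying and a rule turned it into [s] before the NEG suffix, 'hand' would also alternate; but it has [ʃ] in both [fɛfɔʃɔ] and [fɛfɔʃɛ].
So /s/ is underlying, and a rule of palatalization before a front vowel — /k/ and /s/ become palato-alveolar [tʃ] and [ʃ] before a front vowel — gives [ʃ].

/bamɛs/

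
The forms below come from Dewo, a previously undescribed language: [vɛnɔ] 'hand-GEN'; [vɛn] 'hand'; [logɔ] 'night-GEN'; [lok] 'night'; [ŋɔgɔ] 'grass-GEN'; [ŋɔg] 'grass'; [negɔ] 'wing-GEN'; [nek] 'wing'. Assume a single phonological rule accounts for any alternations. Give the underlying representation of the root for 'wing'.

The root 'wing' surfaces as [negɔ] and [nek], with a stem-final [g] ~ [k] alternation.
Compare 'grass', with invariant [g] in [ŋɔgɔ] and [ŋɔg]: an analysis with underlying /g/ and a rule producing [k] in isolation would wrongly predict alternation here too.
The underlying segment must be /k/; voiceless stops become voiced between vowels, yielding [g] there.

/nek/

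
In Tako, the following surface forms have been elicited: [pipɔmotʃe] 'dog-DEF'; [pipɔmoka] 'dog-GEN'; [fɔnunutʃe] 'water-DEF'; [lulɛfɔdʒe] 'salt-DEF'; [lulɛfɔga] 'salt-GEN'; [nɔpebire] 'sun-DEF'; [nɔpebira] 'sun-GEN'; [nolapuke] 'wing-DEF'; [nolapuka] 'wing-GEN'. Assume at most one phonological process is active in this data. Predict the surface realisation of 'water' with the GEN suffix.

The stem for 'dog' ends in [tʃ] in [pipɔmotʃe] but [k] in [pipɔmoka].
But 'wing' keeps [k] in both environments ([nolapuke], [nolapuka]), so there is no rule changing /k/ to [tʃ] before the DEF suffix.
So /tʃ/ is underlying, and a rule of depalatalization — palato-alveolar /tʃ/ and /dʒ/ become [k] and [g] when no front vowel follows — gives [k].
The one attested form of 'water', [fɔnunutʃe], shows underlying /fɔnunutʃ/. Applying the same rule when no front vowel follows gives [fɔnunuka].

[fɔnunuka]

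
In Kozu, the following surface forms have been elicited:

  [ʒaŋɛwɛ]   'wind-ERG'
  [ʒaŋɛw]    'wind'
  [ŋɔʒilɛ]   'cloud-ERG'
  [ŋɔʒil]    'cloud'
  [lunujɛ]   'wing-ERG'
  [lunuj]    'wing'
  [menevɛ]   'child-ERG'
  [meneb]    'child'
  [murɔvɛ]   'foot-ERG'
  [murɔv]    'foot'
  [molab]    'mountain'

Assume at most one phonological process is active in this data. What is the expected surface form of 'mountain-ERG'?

[molavɛ]

The stem for 'child' ends in [v] in [menevɛ] but [b] in [meneb].
If /v/ were underlying and a rule turned it into [b] in isolation, 'foot' would also alternate; but it has [v] in both [murɔvɛ] and [murɔv].
So /b/ is underlying, and a rule of intervocalic spirantization — voiced stops become fricatives between vowels — gives [v].
The one attested form of 'mountain', [molab], shows underlying /molab/. Applying the same rule between vowels gives [molavɛ].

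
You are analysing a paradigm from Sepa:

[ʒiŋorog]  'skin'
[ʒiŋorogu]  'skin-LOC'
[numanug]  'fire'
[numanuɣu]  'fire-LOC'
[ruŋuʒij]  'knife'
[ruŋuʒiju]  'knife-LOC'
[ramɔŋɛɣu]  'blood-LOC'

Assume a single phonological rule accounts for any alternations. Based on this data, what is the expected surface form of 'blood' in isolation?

The stem for 'fire' ends in [g] in [numanug] but [ɣ] in [numanuɣu].
If /g/ were underlying and a rule turned it into [ɣ] before the LOC suffix, 'skin' would also alternate; but it has [g] in both [ʒiŋorog] and [ʒiŋorogu].
Therefore /ɣ/ is basic and [g] is derived by word-final hardening (voiced fricatives become stops word-finally).
The one attested form of 'blood', [ramɔŋɛɣu], shows underlying /ramɔŋɛɣ/. Applying the same rule word-finally gives [ramɔŋɛg].

[ramɔŋɛg]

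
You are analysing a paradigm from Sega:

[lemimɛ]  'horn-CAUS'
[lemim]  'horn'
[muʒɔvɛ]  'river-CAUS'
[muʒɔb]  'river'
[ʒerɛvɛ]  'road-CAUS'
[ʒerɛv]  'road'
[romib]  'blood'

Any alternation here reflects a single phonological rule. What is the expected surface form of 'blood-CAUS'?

'river' shows [v] ~ [b] at the end of the stem ([muʒɔvɛ] vs [muʒɔb]).
Compare 'road', with invariant [v] in [ʒerɛvɛ] and [ʒerɛv]: an analysis with underlying /v/ and a rule producing [b] in isolation would wrongly predict alternation here too.
So /b/ is underlying, and a rule of intervocalic spirantization — voiced stops become fricatives between vowels — gives [v].
The one attested form of 'blood', [romib], shows underlying /romib/. Applying the same rule between vowels gives [romivɛ].

[romivɛ]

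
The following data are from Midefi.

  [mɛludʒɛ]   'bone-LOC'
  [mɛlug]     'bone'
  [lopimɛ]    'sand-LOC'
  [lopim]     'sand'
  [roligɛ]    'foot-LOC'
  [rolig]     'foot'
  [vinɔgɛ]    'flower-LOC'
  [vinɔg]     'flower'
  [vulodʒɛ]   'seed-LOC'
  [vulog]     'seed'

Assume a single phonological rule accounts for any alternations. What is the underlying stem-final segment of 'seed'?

/dʒ/

'seed' shows [dʒ] ~ [g] at the end of the stem ([vulodʒɛ] vs [vulog]).
If /g/ were underlying and a rule turned it into [dʒ] before the LOC suffix, 'foot' would also alternate; but it has [g] in both [roligɛ] and [rolig].
Therefore /dʒ/ is basic and [g] is derived by depalatalization (palato-alveolar /dʒ/ becomes [g] when no front vowel follows).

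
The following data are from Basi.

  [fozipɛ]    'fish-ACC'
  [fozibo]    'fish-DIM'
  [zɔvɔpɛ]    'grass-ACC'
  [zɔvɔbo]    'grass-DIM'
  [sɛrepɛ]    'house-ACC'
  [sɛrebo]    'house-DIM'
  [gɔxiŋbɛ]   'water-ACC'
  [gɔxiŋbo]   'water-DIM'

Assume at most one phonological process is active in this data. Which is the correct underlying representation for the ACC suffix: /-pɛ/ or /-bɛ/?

The ACC suffix surfaces as [-bɛ] and [-pɛ], depending on the final segment of the stem.
The DIM suffix, which begins with [b], is invariant after every stem; so [b] is not altered by any rule here.
So the underlying form is /-pɛ/, and voiceless stops become voiced after a nasal.

/-pɛ/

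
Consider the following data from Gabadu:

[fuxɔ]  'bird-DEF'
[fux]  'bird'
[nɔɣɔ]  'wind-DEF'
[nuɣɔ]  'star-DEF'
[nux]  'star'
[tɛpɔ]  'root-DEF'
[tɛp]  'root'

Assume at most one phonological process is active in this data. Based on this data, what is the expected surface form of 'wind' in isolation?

The stem for 'star' ends in [ɣ] in [nuɣɔ] but [x] in [nux].
If /x/ were underlying and a rule turned it into [ɣ] before the DEF suffix, 'bird' would also alternate; but it has [x] in both [fuxɔ] and [fux].
So /ɣ/ is underlying, and a rule of word-final obstruent devoicing — voiced obstruents become voiceless word-finally — gives [x].
The one attested form of 'wind', [nɔɣɔ], shows underlying /nɔɣ/. Applying the same rule word-finally gives [nɔx].

[nɔx]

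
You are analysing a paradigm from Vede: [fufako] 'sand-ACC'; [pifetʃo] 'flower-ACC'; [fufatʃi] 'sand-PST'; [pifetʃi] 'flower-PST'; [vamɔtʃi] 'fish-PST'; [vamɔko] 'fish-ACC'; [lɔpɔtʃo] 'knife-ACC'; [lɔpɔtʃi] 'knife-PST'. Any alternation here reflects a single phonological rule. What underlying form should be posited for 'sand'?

/fufak/

In [fufako] and [fufatʃi] the final segment of 'sand' alternates: [k] ~ [tʃ].
The stem 'flower' ([pifetʃo], [pifetʃi]) shows [tʃ] unchanged in both environments, so [tʃ] cannot be basic with [k] derived before the ACC suffix.
Therefore /k/ is basic and [tʃ] is derived by palatalization before a front vowel (/k/ becomes palato-alveolar [tʃ] before a front vowel).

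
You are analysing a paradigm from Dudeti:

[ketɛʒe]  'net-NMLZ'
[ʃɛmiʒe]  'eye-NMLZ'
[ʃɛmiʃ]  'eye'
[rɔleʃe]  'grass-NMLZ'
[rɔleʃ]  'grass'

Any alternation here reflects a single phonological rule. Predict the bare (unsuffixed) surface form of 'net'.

[ketɛʃ]

'eye' shows [ʒ] ~ [ʃ] at the end of the stem ([ʃɛmiʒe] vs [ʃɛmiʃ]).
Compare 'grass', with invariant [ʃ] in [rɔleʃe] and [rɔleʃ]: an analysis with underlying /ʃ/ and a rule producing [ʒ] before the NMLZ suffix would wrongly predict alternation here too.
So /ʒ/ is underlying, and a rule of word-final obstruent devoicing — voiced obstruents become voiceless word-finally — gives [ʃ].
The one attested form of 'net', [ketɛʒe], shows underlying /ketɛʒ/. Applying the same rule word-finally gives [ketɛʃ].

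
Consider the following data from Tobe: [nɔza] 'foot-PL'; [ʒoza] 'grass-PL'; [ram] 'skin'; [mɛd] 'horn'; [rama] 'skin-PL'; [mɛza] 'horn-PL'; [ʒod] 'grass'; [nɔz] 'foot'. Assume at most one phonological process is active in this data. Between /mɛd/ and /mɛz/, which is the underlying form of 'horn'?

In [mɛd] and [mɛza] the final segment of 'horn' alternates: [d] ~ [z].
But 'foot' keeps [z] in both environments ([nɔz], [nɔza]), so there is no rule changing /z/ to [d] in isolation.
Therefore /d/ is basic and [z] is derived by intervocalic spirantization (voiced stops become fricatives between vowels).

/mɛd/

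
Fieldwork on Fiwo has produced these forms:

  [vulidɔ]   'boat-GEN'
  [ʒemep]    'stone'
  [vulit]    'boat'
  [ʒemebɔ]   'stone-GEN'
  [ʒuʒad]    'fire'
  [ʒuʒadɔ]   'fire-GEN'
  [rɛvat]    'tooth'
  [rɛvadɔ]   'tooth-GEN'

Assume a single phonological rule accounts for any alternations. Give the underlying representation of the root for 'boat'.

'boat' shows [d] ~ [t] at the end of the stem ([vulidɔ] vs [vulit]).
The stem 'fire' ([ʒuʒadɔ], [ʒuʒad]) shows [d] unchanged in both environments, so [d] cannot be basic with [t] derived in isolation.
Therefore /t/ is basic and [d] is derived by intervocalic voicing (voiceless stops become voiced between vowels).

/vulit/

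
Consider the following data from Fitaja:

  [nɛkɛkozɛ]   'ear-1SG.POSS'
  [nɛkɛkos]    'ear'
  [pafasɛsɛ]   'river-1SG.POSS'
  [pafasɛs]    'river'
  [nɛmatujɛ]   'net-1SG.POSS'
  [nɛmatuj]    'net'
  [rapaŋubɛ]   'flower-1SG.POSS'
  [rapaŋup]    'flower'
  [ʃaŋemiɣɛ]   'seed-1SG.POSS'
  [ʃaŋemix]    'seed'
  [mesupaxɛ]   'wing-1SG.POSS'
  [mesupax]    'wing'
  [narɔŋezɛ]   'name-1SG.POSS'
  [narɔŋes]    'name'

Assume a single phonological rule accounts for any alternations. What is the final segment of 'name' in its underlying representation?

The root 'name' surfaces as [narɔŋezɛ] and [narɔŋes], with a stem-final [z] ~ [s] alternation.
If /s/ were underlying and a rule turned it into [z] before the 1SG.POSS suffix, 'river' would also alternate; but it has [s] in both [pafasɛsɛ] and [pafasɛs].
So /z/ is underlying, and a rule of word-final obstruent devoicing — voiced obstruents become voiceless word-finally — gives [s].

/z/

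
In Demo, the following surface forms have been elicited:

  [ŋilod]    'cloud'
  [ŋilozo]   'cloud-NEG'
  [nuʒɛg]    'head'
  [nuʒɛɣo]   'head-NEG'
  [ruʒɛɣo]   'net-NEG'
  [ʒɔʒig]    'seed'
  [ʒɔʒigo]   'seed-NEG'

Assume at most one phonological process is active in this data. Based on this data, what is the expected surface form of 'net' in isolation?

[ruʒɛg]

In [nuʒɛg] and [nuʒɛɣo] the final segment of 'head' alternates: [g] ~ [ɣ].
If /g/ were underlying and a rule turned it into [ɣ] before the NEG suffix, 'seed' would also alternate; but it has [g] in both [ʒɔʒig] and [ʒɔʒigo].
Therefore /ɣ/ is basic and [g] is derived by word-final hardening (voiced fricatives become stops word-finally).
The one attested form of 'net', [ruʒɛɣo], shows underlying /ruʒɛɣ/. Applying the same rule word-finally gives [ruʒɛg].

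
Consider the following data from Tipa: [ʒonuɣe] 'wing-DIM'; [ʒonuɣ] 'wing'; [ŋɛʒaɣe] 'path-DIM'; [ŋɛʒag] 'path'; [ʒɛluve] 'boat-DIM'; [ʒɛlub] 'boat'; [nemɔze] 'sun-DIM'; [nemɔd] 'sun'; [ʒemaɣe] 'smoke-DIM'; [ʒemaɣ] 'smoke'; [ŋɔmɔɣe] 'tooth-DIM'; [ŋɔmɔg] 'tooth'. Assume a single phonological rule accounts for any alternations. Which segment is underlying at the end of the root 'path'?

/g/

'path' shows [ɣ] ~ [g] at the end of the stem ([ŋɛʒaɣe] vs [ŋɛʒag]).
But 'wing' keeps [ɣ] in both environments ([ʒonuɣe], [ʒonuɣ]), so there is no rule changing /ɣ/ to [g] in isolation.
The alternation reflects intervocalic spirantization: voiced stops become fricatives between vowels. /g/ is underlying.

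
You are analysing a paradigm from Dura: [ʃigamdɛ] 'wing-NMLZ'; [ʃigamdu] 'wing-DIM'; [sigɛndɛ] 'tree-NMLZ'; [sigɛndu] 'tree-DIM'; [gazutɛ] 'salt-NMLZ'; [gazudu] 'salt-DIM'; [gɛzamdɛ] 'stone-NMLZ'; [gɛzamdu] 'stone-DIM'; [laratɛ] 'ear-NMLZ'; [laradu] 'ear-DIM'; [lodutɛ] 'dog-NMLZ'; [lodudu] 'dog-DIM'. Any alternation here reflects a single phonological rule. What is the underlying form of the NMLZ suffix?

The NMLZ morpheme has two allomorphs, [-dɛ] and [-tɛ].
The DIM suffix, which begins with [d], is invariant after every stem; so [d] is not altered by any rule here.
The NMLZ suffix is therefore /-tɛ/ underlyingly, with post-nasal voicing: voiceless stops become voiced after a nasal.

/-tɛ/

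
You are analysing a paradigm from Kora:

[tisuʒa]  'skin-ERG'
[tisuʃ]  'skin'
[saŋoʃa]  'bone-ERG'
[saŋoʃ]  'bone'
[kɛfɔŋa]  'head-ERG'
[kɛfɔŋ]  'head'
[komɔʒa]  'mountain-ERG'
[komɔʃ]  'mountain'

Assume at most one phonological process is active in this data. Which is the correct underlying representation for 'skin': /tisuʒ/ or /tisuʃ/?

The root 'skin' surfaces as [tisuʒa] and [tisuʃ], with a stem-final [ʒ] ~ [ʃ] alternation.
Compare 'bone', with invariant [ʃ] in [saŋoʃa] and [saŋoʃ]: an analysis with underlying /ʃ/ and a rule producing [ʒ] before the ERG suffix would wrongly predict alternation here too.
The alternation reflects word-final obstruent devoicing: voiced obstruents become voiceless word-finally. /ʒ/ is underlying.

/tisuʒ/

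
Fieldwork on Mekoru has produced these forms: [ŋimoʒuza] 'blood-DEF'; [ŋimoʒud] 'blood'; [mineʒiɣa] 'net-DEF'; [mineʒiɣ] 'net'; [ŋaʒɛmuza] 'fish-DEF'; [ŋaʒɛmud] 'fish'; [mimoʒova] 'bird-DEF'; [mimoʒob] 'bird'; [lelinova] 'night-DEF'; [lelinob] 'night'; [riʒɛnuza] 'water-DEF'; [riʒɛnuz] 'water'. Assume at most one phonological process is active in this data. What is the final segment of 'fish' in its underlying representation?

In [ŋaʒɛmuza] and [ŋaʒɛmud] the final segment of 'fish' alternates: [z] ~ [d].
But 'water' keeps [z] in both environments ([riʒɛnuza], [riʒɛnuz]), so there is no rule changing /z/ to [d] in isolation.
So /d/ is underlying, and a rule of intervocalic spirantization — voiced stops become fricatives between vowels — gives [z].

/d/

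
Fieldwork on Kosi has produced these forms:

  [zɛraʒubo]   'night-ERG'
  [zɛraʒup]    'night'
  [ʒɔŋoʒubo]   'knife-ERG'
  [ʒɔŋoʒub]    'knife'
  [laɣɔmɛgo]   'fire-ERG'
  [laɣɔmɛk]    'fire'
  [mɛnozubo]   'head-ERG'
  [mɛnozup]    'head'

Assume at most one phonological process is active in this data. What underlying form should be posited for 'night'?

/zɛraʒup/

'night' shows [b] ~ [p] at the end of the stem ([zɛraʒubo] vs [zɛraʒup]).
Compare 'knife', with invariant [b] in [ʒɔŋoʒubo] and [ʒɔŋoʒub]: an analysis with underlying /b/ and a rule producing [p] in isolation would wrongly predict alternation here too.
Therefore /p/ is basic and [b] is derived by intervocalic voicing (voiceless stops become voiced between vowels).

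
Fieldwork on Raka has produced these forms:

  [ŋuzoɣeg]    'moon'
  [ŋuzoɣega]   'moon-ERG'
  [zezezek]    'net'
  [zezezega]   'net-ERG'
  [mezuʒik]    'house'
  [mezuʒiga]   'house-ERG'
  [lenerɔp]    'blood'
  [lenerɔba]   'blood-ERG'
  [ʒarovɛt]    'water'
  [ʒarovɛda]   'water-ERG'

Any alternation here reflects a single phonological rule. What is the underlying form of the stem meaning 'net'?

The stem for 'net' ends in [k] in [zezezek] but [g] in [zezezega].
The stem 'moon' ([ŋuzoɣeg], [ŋuzoɣega]) shows [g] unchanged in both environments, so [g] cannot be basic with [k] derived in isolation.
The underlying segment must be /k/; voiceless stops become voiced between vowels, yielding [g] there.

/zezezek/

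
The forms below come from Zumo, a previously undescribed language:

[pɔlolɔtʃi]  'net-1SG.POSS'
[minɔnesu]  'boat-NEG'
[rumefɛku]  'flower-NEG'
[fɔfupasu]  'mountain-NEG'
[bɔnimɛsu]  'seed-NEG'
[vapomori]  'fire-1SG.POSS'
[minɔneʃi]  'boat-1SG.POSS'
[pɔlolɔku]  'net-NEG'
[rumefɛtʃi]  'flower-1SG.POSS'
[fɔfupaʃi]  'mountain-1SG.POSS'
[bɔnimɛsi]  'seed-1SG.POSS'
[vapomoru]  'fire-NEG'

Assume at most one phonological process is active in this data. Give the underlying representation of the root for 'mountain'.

The stem for 'mountain' ends in [ʃ] in [fɔfupaʃi] but [s] in [fɔfupasu].
But 'seed' keeps [s] in both environments ([bɔnimɛsi], [bɔnimɛsu]), so there is no rule changing /s/ to [ʃ] before the 1SG.POSS suffix.
The underlying segment must be /ʃ/; palato-alveolar /tʃ/ and /ʃ/ become [k] and [s] when no front vowel follows, yielding [s] there.

/fɔfupaʃ/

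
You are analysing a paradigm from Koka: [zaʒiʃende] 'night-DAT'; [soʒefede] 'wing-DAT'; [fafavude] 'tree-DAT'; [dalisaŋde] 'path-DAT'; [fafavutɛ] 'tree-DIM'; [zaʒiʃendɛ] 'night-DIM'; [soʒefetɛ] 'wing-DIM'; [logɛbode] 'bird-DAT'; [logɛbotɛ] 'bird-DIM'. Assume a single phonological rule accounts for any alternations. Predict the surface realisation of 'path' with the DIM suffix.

[dalisaŋdɛ]

The DIM suffix surfaces as [-dɛ] and [-tɛ], depending on the final segment of the stem.
The DAT suffix, which begins with [d], is invariant after every stem; so [d] is not altered by any rule here.
So the underlying form is /-tɛ/, and voiceless stops become voiced after a nasal.
After 'path', which ends in a nasal, the suffix surfaces as [-dɛ], giving [dalisaŋdɛ].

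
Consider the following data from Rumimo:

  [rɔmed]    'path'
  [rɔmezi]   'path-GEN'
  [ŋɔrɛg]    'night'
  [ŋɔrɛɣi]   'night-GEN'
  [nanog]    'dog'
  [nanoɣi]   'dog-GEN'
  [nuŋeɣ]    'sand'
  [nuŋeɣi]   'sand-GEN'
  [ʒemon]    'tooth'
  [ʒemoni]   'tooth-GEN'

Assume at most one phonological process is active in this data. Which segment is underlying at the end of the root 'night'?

/g/

'night' shows [g] ~ [ɣ] at the end of the stem ([ŋɔrɛg] vs [ŋɔrɛɣi]).
But 'sand' keeps [ɣ] in both environments ([nuŋeɣ], [nuŋeɣi]), so there is no rule changing /ɣ/ to [g] in isolation.
The alternation reflects intervocalic spirantization: voiced stops become fricatives between vowels. /g/ is underlying.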